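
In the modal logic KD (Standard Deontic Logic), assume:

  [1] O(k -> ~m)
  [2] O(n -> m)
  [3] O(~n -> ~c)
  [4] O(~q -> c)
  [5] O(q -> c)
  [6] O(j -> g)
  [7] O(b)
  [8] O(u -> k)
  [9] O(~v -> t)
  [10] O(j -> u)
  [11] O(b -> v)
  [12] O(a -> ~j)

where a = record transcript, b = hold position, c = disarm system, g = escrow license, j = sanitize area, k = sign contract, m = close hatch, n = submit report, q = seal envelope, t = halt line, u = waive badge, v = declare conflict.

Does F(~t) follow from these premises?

Premise 9 is O(~v -> t), but O(~v) is not derivable from the premises, so it does not yield O(t).
No other premise forces O(t). An ideal world satisfying every premise can still have ~t true, so F(~t) is not derivable.

No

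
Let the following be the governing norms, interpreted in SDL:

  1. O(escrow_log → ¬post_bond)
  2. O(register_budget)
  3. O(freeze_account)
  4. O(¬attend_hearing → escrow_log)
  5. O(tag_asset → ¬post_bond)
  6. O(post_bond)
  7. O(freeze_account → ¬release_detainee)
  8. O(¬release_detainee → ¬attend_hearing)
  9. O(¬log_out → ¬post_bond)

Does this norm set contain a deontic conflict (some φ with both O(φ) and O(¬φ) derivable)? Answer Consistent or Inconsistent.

Inconsistent

Premise 3 gives O(freeze_account).
With premise 7, O(freeze_account → ¬release_detainee), the K-axiom yields O(¬release_detainee).
Applying K to premise 8 (O(¬release_detainee → ¬attend_hearing)) and O(¬release_detainee) yields O(¬attend_hearing).
Premise 4 is O(¬attend_hearing → escrow_log); since O(¬attend_hearing), deontic closure gives O(escrow_log).
With premise 1, O(escrow_log → ¬post_bond), the K-axiom yields O(¬post_bond).
But premise 6 directly asserts O(post_bond).
We now have both O(¬post_bond) and O(post_bond) — post_bond is simultaneously obligatory and forbidden, violating the D-axiom.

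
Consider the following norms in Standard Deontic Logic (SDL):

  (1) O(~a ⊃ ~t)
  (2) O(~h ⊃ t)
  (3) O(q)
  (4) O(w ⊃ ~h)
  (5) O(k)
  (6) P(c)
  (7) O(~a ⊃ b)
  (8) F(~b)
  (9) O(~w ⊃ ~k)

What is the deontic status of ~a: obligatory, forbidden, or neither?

Premise 5 states O(k) outright.
Premise 9 is O(~w ⊃ ~k); contrapositively O(k ⊃ w). Since O(k) holds, K gives O(w).
From O(w) and premise 4, O(w ⊃ ~h), we obtain O(~h).
With premise 2, O(~h ⊃ t), the K-axiom yields O(t).
Premise 1, O(~a ⊃ ~t), contraposes to O(t ⊃ a); with O(t) we get O(a).
Premises 3, 6, 7, 8 do not contribute to this derivation.
Thus O(a), which is F(~a): ~a is forbidden.

Forbidden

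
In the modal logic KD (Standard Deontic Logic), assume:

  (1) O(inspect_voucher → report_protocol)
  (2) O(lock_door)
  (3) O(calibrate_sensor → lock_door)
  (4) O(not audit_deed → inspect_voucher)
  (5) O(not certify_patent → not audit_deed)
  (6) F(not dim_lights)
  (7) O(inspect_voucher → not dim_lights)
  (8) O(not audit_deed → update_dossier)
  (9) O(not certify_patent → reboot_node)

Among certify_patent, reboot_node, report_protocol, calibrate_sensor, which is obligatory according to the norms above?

certify_patent

Premise 6 is F(not dim_lights), i.e. O(dim_lights).
The contrapositive of premise 7 (O(inspect_voucher → not dim_lights)) is O(dim_lights → not inspect_voucher), and O(dim_lights) is already established, so O(not inspect_voucher).
Premise 4, O(not audit_deed → inspect_voucher), contraposes to O(not inspect_voucher → audit_deed); with O(not inspect_voucher) we get O(audit_deed).
The contrapositive of premise 5 (O(not certify_patent → not audit_deed)) is O(audit_deed → certify_patent), and O(audit_deed) is already established, so O(certify_patent).
So O(certify_patent) holds — certify_patent is obligatory. None of the other listed options is made obligatory by any chain of premises.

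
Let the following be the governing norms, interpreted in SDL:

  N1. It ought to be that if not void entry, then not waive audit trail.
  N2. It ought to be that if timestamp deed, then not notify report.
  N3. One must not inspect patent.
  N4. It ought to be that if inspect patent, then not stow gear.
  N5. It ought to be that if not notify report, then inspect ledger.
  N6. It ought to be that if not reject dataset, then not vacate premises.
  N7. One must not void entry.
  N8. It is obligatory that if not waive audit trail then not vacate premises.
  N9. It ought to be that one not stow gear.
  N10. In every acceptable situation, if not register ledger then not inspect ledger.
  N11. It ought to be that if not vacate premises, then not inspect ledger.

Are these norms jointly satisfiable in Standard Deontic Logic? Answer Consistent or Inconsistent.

Consistent

Premise 4 is O(inspect_patent → ¬stow_gear); even if O(¬stow_gear) held, inferring O(inspect_patent) would be affirming the consequent — invalid.
So O(inspect_patent) is not derivable, and the apparent clash with O(¬inspect_patent) does not arise.
A world satisfying every obligation exists (e.g. inspect_ledger=false, inspect_patent=false, notify_report=true, register_ledger=false, reject_dataset=false, stow_gear=false, timestamp_deed=false, vacate_premises=false, void_entry=false, waive_audit_trail=false); no atom is both obligatory and forbidden, so the set is consistent.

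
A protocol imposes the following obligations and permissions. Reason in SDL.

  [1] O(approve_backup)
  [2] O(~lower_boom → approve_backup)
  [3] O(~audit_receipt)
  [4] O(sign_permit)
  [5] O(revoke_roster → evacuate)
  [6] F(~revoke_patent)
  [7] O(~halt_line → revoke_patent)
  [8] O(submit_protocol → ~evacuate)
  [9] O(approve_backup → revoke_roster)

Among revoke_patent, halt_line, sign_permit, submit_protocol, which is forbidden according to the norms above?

Premise 1 states O(approve_backup) outright.
With premise 9, O(approve_backup → revoke_roster), the K-axiom yields O(revoke_roster).
With premise 5, O(revoke_roster → evacuate), the K-axiom yields O(evacuate).
The contrapositive of premise 8 (O(submit_protocol → ~evacuate)) is O(evacuate → ~submit_protocol), and O(evacuate) is already established, so O(~submit_protocol).
So O(~submit_protocol) holds, i.e. submit_protocol is forbidden. None of the other listed options is forbidden under the premises.

submit_protocol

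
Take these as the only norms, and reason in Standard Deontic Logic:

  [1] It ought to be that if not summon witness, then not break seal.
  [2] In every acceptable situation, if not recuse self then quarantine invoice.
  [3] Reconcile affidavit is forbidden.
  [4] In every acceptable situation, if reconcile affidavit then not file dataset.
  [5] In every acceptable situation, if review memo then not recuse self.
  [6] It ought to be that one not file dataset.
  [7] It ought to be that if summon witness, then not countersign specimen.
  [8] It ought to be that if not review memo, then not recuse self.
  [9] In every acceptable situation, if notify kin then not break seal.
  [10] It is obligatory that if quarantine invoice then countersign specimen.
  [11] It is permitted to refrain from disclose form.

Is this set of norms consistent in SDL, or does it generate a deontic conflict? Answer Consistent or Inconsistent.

Consistent

Premise 4 is O(reconcile_affidavit → ¬file_dataset); even if O(¬file_dataset) held, inferring O(reconcile_affidavit) would be affirming the consequent — invalid.
So O(reconcile_affidavit) is not derivable, and the apparent clash with O(¬reconcile_affidavit) does not arise.
A world satisfying every obligation exists (e.g. break_seal=false, countersign_specimen=true, disclose_form=false, file_dataset=false, notify_kin=false, quarantine_invoice=true, reconcile_affidavit=false, recuse_self=false, review_memo=false, summon_witness=false); no atom is both obligatory and forbidden, so the set is consistent.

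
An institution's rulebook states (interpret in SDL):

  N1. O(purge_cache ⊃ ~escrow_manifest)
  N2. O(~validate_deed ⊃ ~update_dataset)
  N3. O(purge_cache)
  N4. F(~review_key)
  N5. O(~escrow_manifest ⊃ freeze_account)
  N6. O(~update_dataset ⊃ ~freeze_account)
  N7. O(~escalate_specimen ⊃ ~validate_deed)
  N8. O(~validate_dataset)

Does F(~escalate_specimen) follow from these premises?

From premise 3 we have O(purge_cache).
Applying K to premise 1 (O(purge_cache ⊃ ~escrow_manifest)) and O(purge_cache) yields O(~escrow_manifest).
From O(~escrow_manifest) and premise 5, O(~escrow_manifest ⊃ freeze_account), we obtain O(freeze_account).
Premise 6 is O(~update_dataset ⊃ ~freeze_account); contrapositively O(freeze_account ⊃ update_dataset). Since O(freeze_account) holds, K gives O(update_dataset).
Premise 2, O(~validate_deed ⊃ ~update_dataset), contraposes to O(update_dataset ⊃ validate_deed); with O(update_dataset) we get O(validate_deed).
The contrapositive of premise 7 (O(~escalate_specimen ⊃ ~validate_deed)) is O(validate_deed ⊃ escalate_specimen), and O(validate_deed) is already established, so O(escalate_specimen).
Premises 4, 8 do not contribute to this derivation.
So O(escalate_specimen) holds, i.e. F(~escalate_specimen). The claim follows.

Yes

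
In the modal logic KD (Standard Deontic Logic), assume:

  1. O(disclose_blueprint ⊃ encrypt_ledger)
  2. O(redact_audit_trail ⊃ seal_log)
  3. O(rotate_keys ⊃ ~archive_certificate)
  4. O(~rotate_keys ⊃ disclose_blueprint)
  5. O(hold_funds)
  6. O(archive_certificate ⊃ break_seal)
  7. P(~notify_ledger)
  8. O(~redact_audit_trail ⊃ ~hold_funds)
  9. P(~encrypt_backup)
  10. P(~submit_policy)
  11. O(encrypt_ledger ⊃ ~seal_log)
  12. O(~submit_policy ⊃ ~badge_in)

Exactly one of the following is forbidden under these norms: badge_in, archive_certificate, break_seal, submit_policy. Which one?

archive_certificate

Premise 5 states O(hold_funds) outright.
Premise 8 is O(~redact_audit_trail ⊃ ~hold_funds); contrapositively O(hold_funds ⊃ redact_audit_trail). Since O(hold_funds) holds, K gives O(redact_audit_trail).
Premise 2 is O(redact_audit_trail ⊃ seal_log); since O(redact_audit_trail), deontic closure gives O(seal_log).
Premise 11 is O(encrypt_ledger ⊃ ~seal_log); contrapositively O(seal_log ⊃ ~encrypt_ledger). Since O(seal_log) holds, K gives O(~encrypt_ledger).
Premise 1 is O(disclose_blueprint ⊃ encrypt_ledger); contrapositively O(~encrypt_ledger ⊃ ~disclose_blueprint). Since O(~encrypt_ledger) holds, K gives O(~disclose_blueprint).
Premise 4, O(~rotate_keys ⊃ disclose_blueprint), contraposes to O(~disclose_blueprint ⊃ rotate_keys); with O(~disclose_blueprint) we get O(rotate_keys).
With premise 3, O(rotate_keys ⊃ ~archive_certificate), the K-axiom yields O(~archive_certificate).
So O(~archive_certificate) holds, i.e. archive_certificate is forbidden. None of the other listed options is forbidden under the premises.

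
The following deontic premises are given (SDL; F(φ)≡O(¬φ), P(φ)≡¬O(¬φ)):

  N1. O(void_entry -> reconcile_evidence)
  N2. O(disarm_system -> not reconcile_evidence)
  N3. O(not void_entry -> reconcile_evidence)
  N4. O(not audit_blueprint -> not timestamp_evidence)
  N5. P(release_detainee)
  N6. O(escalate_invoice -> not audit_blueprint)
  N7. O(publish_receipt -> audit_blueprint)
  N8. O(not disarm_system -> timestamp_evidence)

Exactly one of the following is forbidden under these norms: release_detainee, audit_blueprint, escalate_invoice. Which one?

escalate_invoice

Premises 1 and 3 are O(void_entry -> reconcile_evidence) and O(not void_entry -> reconcile_evidence); every ideal world satisfies void_entry or not void_entry, so in either case reconcile_evidence holds — hence O(reconcile_evidence).
The contrapositive of premise 2 (O(disarm_system -> not reconcile_evidence)) is O(reconcile_evidence -> not disarm_system), and O(reconcile_evidence) is already established, so O(not disarm_system).
Applying K to premise 8 (O(not disarm_system -> timestamp_evidence)) and O(not disarm_system) yields O(timestamp_evidence).
Premise 4 is O(not audit_blueprint -> not timestamp_evidence); contrapositively O(timestamp_evidence -> audit_blueprint). Since O(timestamp_evidence) holds, K gives O(audit_blueprint).
Premise 6 is O(escalate_invoice -> not audit_blueprint); contrapositively O(audit_blueprint -> not escalate_invoice). Since O(audit_blueprint) holds, K gives O(not escalate_invoice).
So O(not escalate_invoice) holds, i.e. escalate_invoice is forbidden. None of the other listed options is forbidden under the premises.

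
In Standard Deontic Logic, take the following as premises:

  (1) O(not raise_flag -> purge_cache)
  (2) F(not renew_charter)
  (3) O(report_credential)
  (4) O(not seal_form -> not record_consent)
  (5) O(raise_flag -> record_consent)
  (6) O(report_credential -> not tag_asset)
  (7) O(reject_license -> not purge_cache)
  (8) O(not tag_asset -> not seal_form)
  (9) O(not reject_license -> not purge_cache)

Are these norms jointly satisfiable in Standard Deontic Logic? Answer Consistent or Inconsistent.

Inconsistent

Premises 9 and 7 cover both cases: O(not reject_license -> not purge_cache) and O(reject_license -> not purge_cache). Since not reject_license ∨ reject_license is a tautology, O(not purge_cache) follows.
The contrapositive of premise 1 (O(not raise_flag -> purge_cache)) is O(not purge_cache -> raise_flag), and O(not purge_cache) is already established, so O(raise_flag).
From O(raise_flag) and premise 5, O(raise_flag -> record_consent), we obtain O(record_consent).
Premise 4 is O(not seal_form -> not record_consent); contrapositively O(record_consent -> seal_form). Since O(record_consent) holds, K gives O(seal_form).
The contrapositive of premise 8 (O(not tag_asset -> not seal_form)) is O(seal_form -> tag_asset), and O(seal_form) is already established, so O(tag_asset).
Premise 6, O(report_credential -> not tag_asset), contraposes to O(tag_asset -> not report_credential); with O(tag_asset) we get O(not report_credential).
Yet premise 3 states O(report_credential).
We now have both O(not report_credential) and O(report_credential) — report_credential is simultaneously obligatory and forbidden, violating the D-axiom.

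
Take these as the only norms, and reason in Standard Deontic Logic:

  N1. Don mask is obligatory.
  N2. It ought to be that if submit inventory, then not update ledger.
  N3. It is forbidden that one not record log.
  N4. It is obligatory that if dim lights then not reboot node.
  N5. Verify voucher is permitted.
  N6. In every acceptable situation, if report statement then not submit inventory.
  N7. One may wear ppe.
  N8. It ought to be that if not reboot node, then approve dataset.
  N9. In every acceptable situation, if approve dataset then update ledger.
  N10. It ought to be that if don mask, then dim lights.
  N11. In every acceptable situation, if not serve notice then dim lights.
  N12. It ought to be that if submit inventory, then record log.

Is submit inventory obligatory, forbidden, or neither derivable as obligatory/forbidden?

Forbidden

Premise 1 gives O(don_mask).
Premise 10 is O(don_mask → dim_lights); since O(don_mask), deontic closure gives O(dim_lights).
With premise 4, O(dim_lights → ¬reboot_node), the K-axiom yields O(¬reboot_node).
From O(¬reboot_node) and premise 8, O(¬reboot_node → approve_dataset), we obtain O(approve_dataset).
From O(approve_dataset) and premise 9, O(approve_dataset → update_ledger), we obtain O(update_ledger).
Premise 2 is O(submit_inventory → ¬update_ledger); contrapositively O(update_ledger → ¬submit_inventory). Since O(update_ledger) holds, K gives O(¬submit_inventory).
Premises 3, 5, 6, 7, 11, 12 do not contribute to this derivation.
Thus O(¬submit_inventory), which is F(submit_inventory): submit_inventory is forbidden.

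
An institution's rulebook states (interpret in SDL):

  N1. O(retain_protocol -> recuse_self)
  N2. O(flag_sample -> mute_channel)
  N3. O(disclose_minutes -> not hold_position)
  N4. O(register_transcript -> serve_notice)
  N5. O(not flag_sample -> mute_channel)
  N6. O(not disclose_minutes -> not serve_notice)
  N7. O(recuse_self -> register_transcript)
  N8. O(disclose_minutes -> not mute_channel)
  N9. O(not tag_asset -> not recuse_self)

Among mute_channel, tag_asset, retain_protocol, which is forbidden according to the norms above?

retain_protocol

Premises 5 and 2 are O(not flag_sample -> mute_channel) and O(flag_sample -> mute_channel); every ideal world satisfies not flag_sample or flag_sample, so in either case mute_channel holds — hence O(mute_channel).
Premise 8, O(disclose_minutes -> not mute_channel), contraposes to O(mute_channel -> not disclose_minutes); with O(mute_channel) we get O(not disclose_minutes).
From O(not disclose_minutes) and premise 6, O(not disclose_minutes -> not serve_notice), we obtain O(not serve_notice).
The contrapositive of premise 4 (O(register_transcript -> serve_notice)) is O(not serve_notice -> not register_transcript), and O(not serve_notice) is already established, so O(not register_transcript).
Premise 7 is O(recuse_self -> register_transcript); contrapositively O(not register_transcript -> not recuse_self). Since O(not register_transcript) holds, K gives O(not recuse_self).
Premise 1 is O(retain_protocol -> recuse_self); contrapositively O(not recuse_self -> not retain_protocol). Since O(not recuse_self) holds, K gives O(not retain_protocol).
So O(not retain_protocol) holds, i.e. retain_protocol is forbidden. None of the other listed options is forbidden under the premises.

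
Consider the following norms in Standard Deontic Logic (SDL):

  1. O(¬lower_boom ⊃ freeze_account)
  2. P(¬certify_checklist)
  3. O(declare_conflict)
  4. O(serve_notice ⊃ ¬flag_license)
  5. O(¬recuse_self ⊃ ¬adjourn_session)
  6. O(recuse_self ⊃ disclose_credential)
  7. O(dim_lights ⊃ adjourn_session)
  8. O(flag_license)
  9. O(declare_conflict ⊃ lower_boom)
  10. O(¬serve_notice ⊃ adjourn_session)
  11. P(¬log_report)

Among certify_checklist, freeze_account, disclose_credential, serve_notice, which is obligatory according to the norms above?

Premise 8 gives O(flag_license).
The contrapositive of premise 4 (O(serve_notice ⊃ ¬flag_license)) is O(flag_license ⊃ ¬serve_notice), and O(flag_license) is already established, so O(¬serve_notice).
Premise 10 is O(¬serve_notice ⊃ adjourn_session); since O(¬serve_notice), deontic closure gives O(adjourn_session).
The contrapositive of premise 5 (O(¬recuse_self ⊃ ¬adjourn_session)) is O(adjourn_session ⊃ recuse_self), and O(adjourn_session) is already established, so O(recuse_self).
Premise 6 is O(recuse_self ⊃ disclose_credential); since O(recuse_self), deontic closure gives O(disclose_credential).
So O(disclose_credential) holds — disclose_credential is obligatory. None of the other listed options is made obligatory by any chain of premises.

disclose_credential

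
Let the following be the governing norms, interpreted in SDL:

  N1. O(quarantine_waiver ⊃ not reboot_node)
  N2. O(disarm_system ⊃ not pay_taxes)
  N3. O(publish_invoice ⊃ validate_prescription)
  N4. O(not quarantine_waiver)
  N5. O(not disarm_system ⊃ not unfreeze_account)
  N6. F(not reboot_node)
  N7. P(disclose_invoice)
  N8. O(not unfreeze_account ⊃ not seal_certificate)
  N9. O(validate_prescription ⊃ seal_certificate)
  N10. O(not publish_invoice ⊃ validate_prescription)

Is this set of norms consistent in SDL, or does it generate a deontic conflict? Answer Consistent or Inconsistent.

Premise 1 is O(quarantine_waiver ⊃ not reboot_node), but O(quarantine_waiver) is not derivable from the premises, so it does not yield O(not reboot_node).
So O(not reboot_node) is not derivable, and the apparent clash with O(reboot_node) does not arise.
A world satisfying every obligation exists (e.g. disarm_system=true, disclose_invoice=false, pay_taxes=false, publish_invoice=false, quarantine_waiver=false, reboot_node=true, seal_certificate=true, unfreeze_account=true, validate_prescription=true); no atom is both obligatory and forbidden, so the set is consistent.

Consistent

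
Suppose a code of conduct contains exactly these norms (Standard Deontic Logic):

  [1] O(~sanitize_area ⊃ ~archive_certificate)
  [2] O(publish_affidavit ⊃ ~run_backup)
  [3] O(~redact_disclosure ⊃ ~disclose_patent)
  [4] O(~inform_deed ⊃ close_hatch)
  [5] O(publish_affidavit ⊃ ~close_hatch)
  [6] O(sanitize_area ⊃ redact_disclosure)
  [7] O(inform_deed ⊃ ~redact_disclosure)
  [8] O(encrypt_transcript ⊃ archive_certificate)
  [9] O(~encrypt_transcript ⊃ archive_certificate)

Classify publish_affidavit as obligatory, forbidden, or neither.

Premises 8 and 9 cover both cases: O(encrypt_transcript ⊃ archive_certificate) and O(~encrypt_transcript ⊃ archive_certificate). Since encrypt_transcript ∨ ~encrypt_transcript is a tautology, O(archive_certificate) follows.
Premise 1, O(~sanitize_area ⊃ ~archive_certificate), contraposes to O(archive_certificate ⊃ sanitize_area); with O(archive_certificate) we get O(sanitize_area).
From O(sanitize_area) and premise 6, O(sanitize_area ⊃ redact_disclosure), we obtain O(redact_disclosure).
Premise 7 is O(inform_deed ⊃ ~redact_disclosure); contrapositively O(redact_disclosure ⊃ ~inform_deed). Since O(redact_disclosure) holds, K gives O(~inform_deed).
Applying K to premise 4 (O(~inform_deed ⊃ close_hatch)) and O(~inform_deed) yields O(close_hatch).
Premise 5, O(publish_affidavit ⊃ ~close_hatch), contraposes to O(close_hatch ⊃ ~publish_affidavit); with O(close_hatch) we get O(~publish_affidavit).
Premises 2, 3 do not contribute to this derivation.
Thus O(~publish_affidavit), which is F(publish_affidavit): publish_affidavit is forbidden.

Forbidden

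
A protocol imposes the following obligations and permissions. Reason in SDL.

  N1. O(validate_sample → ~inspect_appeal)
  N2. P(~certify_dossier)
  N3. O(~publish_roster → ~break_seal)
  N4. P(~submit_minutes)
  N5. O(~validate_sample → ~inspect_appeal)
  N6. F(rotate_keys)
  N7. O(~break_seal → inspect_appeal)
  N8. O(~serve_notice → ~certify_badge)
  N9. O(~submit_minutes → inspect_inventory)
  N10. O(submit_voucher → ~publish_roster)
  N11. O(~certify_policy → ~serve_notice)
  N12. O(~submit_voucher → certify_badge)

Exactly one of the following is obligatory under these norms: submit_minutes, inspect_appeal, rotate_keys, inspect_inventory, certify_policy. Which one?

certify_policy

Premises 5 and 1 are O(~validate_sample → ~inspect_appeal) and O(validate_sample → ~inspect_appeal); every ideal world satisfies ~validate_sample or validate_sample, so in either case ~inspect_appeal holds — hence O(~inspect_appeal).
Premise 7 is O(~break_seal → inspect_appeal); contrapositively O(~inspect_appeal → break_seal). Since O(~inspect_appeal) holds, K gives O(break_seal).
The contrapositive of premise 3 (O(~publish_roster → ~break_seal)) is O(break_seal → publish_roster), and O(break_seal) is already established, so O(publish_roster).
The contrapositive of premise 10 (O(submit_voucher → ~publish_roster)) is O(publish_roster → ~submit_voucher), and O(publish_roster) is already established, so O(~submit_voucher).
Applying K to premise 12 (O(~submit_voucher → certify_badge)) and O(~submit_voucher) yields O(certify_badge).
Premise 8, O(~serve_notice → ~certify_badge), contraposes to O(certify_badge → serve_notice); with O(certify_badge) we get O(serve_notice).
The contrapositive of premise 11 (O(~certify_policy → ~serve_notice)) is O(serve_notice → certify_policy), and O(serve_notice) is already established, so O(certify_policy).
So O(certify_policy) holds — certify_policy is obligatory. None of the other listed options is made obligatory by any chain of premises.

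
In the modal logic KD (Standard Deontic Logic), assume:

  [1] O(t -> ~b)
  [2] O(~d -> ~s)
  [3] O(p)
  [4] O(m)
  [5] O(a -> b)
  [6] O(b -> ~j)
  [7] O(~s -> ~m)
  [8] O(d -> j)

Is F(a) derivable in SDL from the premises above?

Premise 4 gives O(m).
Premise 7, O(~s -> ~m), contraposes to O(m -> s); with O(m) we get O(s).
Premise 2 is O(~d -> ~s); contrapositively O(s -> d). Since O(s) holds, K gives O(d).
With premise 8, O(d -> j), the K-axiom yields O(j).
Premise 6, O(b -> ~j), contraposes to O(j -> ~b); with O(j) we get O(~b).
Premise 5 is O(a -> b); contrapositively O(~b -> ~a). Since O(~b) holds, K gives O(~a).
Premises 1, 3 do not contribute to this derivation.
So O(~a) holds, i.e. F(a). The claim follows.

Yes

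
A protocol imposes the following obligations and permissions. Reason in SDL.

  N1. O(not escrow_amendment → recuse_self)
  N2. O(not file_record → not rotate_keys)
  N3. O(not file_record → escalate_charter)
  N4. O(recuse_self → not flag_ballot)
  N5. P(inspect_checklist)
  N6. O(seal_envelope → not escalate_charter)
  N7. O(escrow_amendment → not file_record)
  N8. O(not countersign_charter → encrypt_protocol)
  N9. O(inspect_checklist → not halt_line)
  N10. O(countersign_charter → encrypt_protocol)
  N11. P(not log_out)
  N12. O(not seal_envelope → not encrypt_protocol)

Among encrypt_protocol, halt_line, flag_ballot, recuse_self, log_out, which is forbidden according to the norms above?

By case analysis on countersign_charter: premise 10 gives O(countersign_charter → encrypt_protocol) and premise 8 gives O(not countersign_charter → encrypt_protocol), so O(encrypt_protocol) either way.
The contrapositive of premise 12 (O(not seal_envelope → not encrypt_protocol)) is O(encrypt_protocol → seal_envelope), and O(encrypt_protocol) is already established, so O(seal_envelope).
Premise 6 is O(seal_envelope → not escalate_charter); since O(seal_envelope), deontic closure gives O(not escalate_charter).
Premise 3, O(not file_record → escalate_charter), contraposes to O(not escalate_charter → file_record); with O(not escalate_charter) we get O(file_record).
The contrapositive of premise 7 (O(escrow_amendment → not file_record)) is O(file_record → not escrow_amendment), and O(file_record) is already established, so O(not escrow_amendment).
Applying K to premise 1 (O(not escrow_amendment → recuse_self)) and O(not escrow_amendment) yields O(recuse_self).
Premise 4 is O(recuse_self → not flag_ballot); since O(recuse_self), deontic closure gives O(not flag_ballot).
So O(not flag_ballot) holds, i.e. flag_ballot is forbidden. None of the other listed options is forbidden under the premises.

flag_ballot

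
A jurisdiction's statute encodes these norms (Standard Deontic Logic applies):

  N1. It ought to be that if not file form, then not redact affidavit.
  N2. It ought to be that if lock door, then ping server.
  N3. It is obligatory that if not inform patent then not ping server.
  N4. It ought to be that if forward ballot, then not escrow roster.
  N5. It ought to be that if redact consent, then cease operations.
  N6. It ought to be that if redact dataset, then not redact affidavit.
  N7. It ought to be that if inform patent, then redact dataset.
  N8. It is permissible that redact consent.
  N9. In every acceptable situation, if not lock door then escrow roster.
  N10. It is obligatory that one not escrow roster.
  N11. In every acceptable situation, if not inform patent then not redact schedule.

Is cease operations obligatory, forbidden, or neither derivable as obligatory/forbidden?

Premise 5 is O(redact_consent → cease_operations), but O(redact_consent) is not derivable from the premises (the permission P(redact_consent) asserts only ¬O(¬redact_consent), not O(redact_consent)), so it does not yield O(cease_operations).
No premise or chain of K-axiom applications forces O(cease_operations), and none forces O(¬cease_operations). So cease_operations is neither obligatory nor forbidden under these norms.

Neither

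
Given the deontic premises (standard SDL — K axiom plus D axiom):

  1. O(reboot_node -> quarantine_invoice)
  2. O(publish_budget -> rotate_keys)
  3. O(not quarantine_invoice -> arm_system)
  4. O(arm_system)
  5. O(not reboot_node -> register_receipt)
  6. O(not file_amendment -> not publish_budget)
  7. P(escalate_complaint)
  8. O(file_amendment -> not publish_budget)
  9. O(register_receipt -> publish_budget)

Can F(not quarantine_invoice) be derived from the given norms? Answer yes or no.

By case analysis on not file_amendment: premise 6 gives O(not file_amendment -> not publish_budget) and premise 8 gives O(file_amendment -> not publish_budget), so O(not publish_budget) either way.
Premise 9 is O(register_receipt -> publish_budget); contrapositively O(not publish_budget -> not register_receipt). Since O(not publish_budget) holds, K gives O(not register_receipt).
The contrapositive of premise 5 (O(not reboot_node -> register_receipt)) is O(not register_receipt -> reboot_node), and O(not register_receipt) is already established, so O(reboot_node).
Premise 1 is O(reboot_node -> quarantine_invoice); since O(reboot_node), deontic closure gives O(quarantine_invoice).
Premises 2, 3, 4, 7 do not contribute to this derivation.
So O(quarantine_invoice) holds, i.e. F(not quarantine_invoice). The claim follows.

Yes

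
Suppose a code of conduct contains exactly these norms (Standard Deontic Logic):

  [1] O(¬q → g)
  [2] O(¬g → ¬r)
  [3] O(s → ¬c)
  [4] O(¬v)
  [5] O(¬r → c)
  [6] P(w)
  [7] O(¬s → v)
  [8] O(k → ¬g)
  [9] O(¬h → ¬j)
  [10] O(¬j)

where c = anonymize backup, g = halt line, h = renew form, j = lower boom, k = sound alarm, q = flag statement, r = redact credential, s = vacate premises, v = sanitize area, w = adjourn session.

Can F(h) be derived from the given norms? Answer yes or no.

No

Premise 9 is O(¬h → ¬j); even if O(¬j) held, inferring O(¬h) would be affirming the consequent — invalid.
No other premise forces O(¬h). An ideal world satisfying every premise can still have h true, so F(h) is not derivable.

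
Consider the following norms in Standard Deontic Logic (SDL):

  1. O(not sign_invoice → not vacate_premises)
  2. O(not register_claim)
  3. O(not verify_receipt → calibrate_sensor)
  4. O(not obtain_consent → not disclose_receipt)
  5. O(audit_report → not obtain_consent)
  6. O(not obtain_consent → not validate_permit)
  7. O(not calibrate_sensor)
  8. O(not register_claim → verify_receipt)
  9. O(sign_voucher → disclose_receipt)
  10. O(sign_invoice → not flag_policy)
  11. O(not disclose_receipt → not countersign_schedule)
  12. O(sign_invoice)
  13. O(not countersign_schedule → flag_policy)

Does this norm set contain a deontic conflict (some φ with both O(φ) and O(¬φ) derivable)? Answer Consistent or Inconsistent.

Consistent

Premise 3 is O(not verify_receipt → calibrate_sensor), but O(not verify_receipt) is not derivable from the premises, so it does not yield O(calibrate_sensor).
So O(calibrate_sensor) is not derivable, and the apparent clash with O(not calibrate_sensor) does not arise.
A world satisfying every obligation exists (e.g. audit_report=false, calibrate_sensor=false, countersign_schedule=true, disclose_receipt=true, flag_policy=false, obtain_consent=true, register_claim=false, sign_invoice=true, sign_voucher=false, vacate_premises=false, validate_permit=false, verify_receipt=true); no atom is both obligatory and forbidden, so the set is consistent.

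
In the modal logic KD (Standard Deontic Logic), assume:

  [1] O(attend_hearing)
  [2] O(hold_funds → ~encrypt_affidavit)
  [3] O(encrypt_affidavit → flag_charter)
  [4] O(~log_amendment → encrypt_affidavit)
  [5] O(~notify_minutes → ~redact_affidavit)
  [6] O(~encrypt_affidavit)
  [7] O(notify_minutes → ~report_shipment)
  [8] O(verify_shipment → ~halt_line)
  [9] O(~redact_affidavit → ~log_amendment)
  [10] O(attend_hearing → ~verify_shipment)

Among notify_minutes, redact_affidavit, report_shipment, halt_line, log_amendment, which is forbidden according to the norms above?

report_shipment

Premise 6 gives O(~encrypt_affidavit).
The contrapositive of premise 4 (O(~log_amendment → encrypt_affidavit)) is O(~encrypt_affidavit → log_amendment), and O(~encrypt_affidavit) is already established, so O(log_amendment).
The contrapositive of premise 9 (O(~redact_affidavit → ~log_amendment)) is O(log_amendment → redact_affidavit), and O(log_amendment) is already established, so O(redact_affidavit).
The contrapositive of premise 5 (O(~notify_minutes → ~redact_affidavit)) is O(redact_affidavit → notify_minutes), and O(redact_affidavit) is already established, so O(notify_minutes).
Premise 7 is O(notify_minutes → ~report_shipment); since O(notify_minutes), deontic closure gives O(~report_shipment).
So O(~report_shipment) holds, i.e. report_shipment is forbidden. None of the other listed options is forbidden under the premises.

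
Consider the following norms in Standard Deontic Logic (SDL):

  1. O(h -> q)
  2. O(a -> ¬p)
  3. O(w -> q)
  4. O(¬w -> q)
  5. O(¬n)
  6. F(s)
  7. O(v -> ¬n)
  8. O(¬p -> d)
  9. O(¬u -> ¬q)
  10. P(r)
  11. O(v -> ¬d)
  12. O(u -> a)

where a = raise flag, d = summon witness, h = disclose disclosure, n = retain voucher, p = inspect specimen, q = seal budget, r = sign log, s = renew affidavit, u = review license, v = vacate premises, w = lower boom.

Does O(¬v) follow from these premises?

Premises 3 and 4 are O(w -> q) and O(¬w -> q); every ideal world satisfies w or ¬w, so in either case q holds — hence O(q).
Premise 9 is O(¬u -> ¬q); contrapositively O(q -> u). Since O(q) holds, K gives O(u).
From O(u) and premise 12, O(u -> a), we obtain O(a).
Applying K to premise 2 (O(a -> ¬p)) and O(a) yields O(¬p).
Applying K to premise 8 (O(¬p -> d)) and O(¬p) yields O(d).
Premise 11, O(v -> ¬d), contraposes to O(d -> ¬v); with O(d) we get O(¬v).
Premises 1, 5, 6, 7, 10 do not contribute to this derivation.
So O(¬v) follows.

Yes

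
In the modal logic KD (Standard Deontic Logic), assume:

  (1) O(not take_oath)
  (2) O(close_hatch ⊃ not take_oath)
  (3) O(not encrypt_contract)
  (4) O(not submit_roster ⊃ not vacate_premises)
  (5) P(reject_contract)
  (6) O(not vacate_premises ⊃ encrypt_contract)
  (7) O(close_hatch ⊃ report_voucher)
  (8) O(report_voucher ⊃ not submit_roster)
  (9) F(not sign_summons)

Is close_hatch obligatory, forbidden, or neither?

Forbidden

From premise 3 we have O(not encrypt_contract).
Premise 6, O(not vacate_premises ⊃ encrypt_contract), contraposes to O(not encrypt_contract ⊃ vacate_premises); with O(not encrypt_contract) we get O(vacate_premises).
Premise 4 is O(not submit_roster ⊃ not vacate_premises); contrapositively O(vacate_premises ⊃ submit_roster). Since O(vacate_premises) holds, K gives O(submit_roster).
Premise 8 is O(report_voucher ⊃ not submit_roster); contrapositively O(submit_roster ⊃ not report_voucher). Since O(submit_roster) holds, K gives O(not report_voucher).
Premise 7 is O(close_hatch ⊃ report_voucher); contrapositively O(not report_voucher ⊃ not close_hatch). Since O(not report_voucher) holds, K gives O(not close_hatch).
Premises 1, 2, 5, 9 do not contribute to this derivation.
Thus O(not close_hatch), which is F(close_hatch): close_hatch is forbidden.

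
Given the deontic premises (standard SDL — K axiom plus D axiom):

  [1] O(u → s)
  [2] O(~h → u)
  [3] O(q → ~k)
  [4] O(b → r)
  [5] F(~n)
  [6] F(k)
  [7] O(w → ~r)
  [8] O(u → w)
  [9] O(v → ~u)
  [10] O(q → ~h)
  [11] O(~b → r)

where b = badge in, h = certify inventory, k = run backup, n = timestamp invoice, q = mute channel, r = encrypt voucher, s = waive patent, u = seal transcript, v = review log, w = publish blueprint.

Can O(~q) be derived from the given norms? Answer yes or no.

By case analysis on b: premise 4 gives O(b → r) and premise 11 gives O(~b → r), so O(r) either way.
Premise 7 is O(w → ~r); contrapositively O(r → ~w). Since O(r) holds, K gives O(~w).
Premise 8, O(u → w), contraposes to O(~w → ~u); with O(~w) we get O(~u).
Premise 2, O(~h → u), contraposes to O(~u → h); with O(~u) we get O(h).
Premise 10 is O(q → ~h); contrapositively O(h → ~q). Since O(h) holds, K gives O(~q).
Premises 1, 3, 5, 6, 9 do not contribute to this derivation.
So O(~q) follows.

Yes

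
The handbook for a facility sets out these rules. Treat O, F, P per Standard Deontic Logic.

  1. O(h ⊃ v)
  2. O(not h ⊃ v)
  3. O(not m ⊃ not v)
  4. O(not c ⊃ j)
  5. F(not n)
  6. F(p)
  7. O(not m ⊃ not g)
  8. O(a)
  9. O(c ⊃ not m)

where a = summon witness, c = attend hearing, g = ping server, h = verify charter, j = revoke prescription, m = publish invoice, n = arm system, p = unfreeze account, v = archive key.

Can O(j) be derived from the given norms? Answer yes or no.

Yes

Premises 2 and 1 are O(not h ⊃ v) and O(h ⊃ v); every ideal world satisfies not h or h, so in either case v holds — hence O(v).
Premise 3 is O(not m ⊃ not v); contrapositively O(v ⊃ m). Since O(v) holds, K gives O(m).
Premise 9, O(c ⊃ not m), contraposes to O(m ⊃ not c); with O(m) we get O(not c).
From O(not c) and premise 4, O(not c ⊃ j), we obtain O(j).
Premises 5, 6, 7, 8 do not contribute to this derivation.
So O(j) follows.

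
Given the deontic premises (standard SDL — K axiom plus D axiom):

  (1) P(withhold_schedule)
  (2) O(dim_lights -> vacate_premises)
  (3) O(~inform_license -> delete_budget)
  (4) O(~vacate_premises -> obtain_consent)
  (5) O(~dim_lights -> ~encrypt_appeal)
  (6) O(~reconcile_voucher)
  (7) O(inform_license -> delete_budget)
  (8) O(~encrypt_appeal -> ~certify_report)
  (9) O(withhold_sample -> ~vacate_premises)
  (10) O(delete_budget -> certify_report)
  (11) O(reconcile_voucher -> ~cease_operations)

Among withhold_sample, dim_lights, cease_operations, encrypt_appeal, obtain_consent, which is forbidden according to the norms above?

By case analysis on inform_license: premise 7 gives O(inform_license -> delete_budget) and premise 3 gives O(~inform_license -> delete_budget), so O(delete_budget) either way.
With premise 10, O(delete_budget -> certify_report), the K-axiom yields O(certify_report).
Premise 8 is O(~encrypt_appeal -> ~certify_report); contrapositively O(certify_report -> encrypt_appeal). Since O(certify_report) holds, K gives O(encrypt_appeal).
The contrapositive of premise 5 (O(~dim_lights -> ~encrypt_appeal)) is O(encrypt_appeal -> dim_lights), and O(encrypt_appeal) is already established, so O(dim_lights).
With premise 2, O(dim_lights -> vacate_premises), the K-axiom yields O(vacate_premises).
Premise 9 is O(withhold_sample -> ~vacate_premises); contrapositively O(vacate_premises -> ~withhold_sample). Since O(vacate_premises) holds, K gives O(~withhold_sample).
So O(~withhold_sample) holds, i.e. withhold_sample is forbidden. None of the other listed options is forbidden under the premises.

withhold_sample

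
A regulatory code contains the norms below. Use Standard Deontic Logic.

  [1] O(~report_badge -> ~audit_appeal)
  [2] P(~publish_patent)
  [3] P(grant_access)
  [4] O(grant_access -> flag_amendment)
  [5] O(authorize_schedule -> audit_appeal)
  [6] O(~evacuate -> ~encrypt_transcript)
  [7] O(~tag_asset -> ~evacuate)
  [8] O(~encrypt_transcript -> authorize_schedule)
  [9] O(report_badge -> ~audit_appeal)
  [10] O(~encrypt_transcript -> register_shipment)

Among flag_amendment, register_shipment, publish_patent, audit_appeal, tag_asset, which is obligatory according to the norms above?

tag_asset

By case analysis on report_badge: premise 9 gives O(report_badge -> ~audit_appeal) and premise 1 gives O(~report_badge -> ~audit_appeal), so O(~audit_appeal) either way.
Premise 5 is O(authorize_schedule -> audit_appeal); contrapositively O(~audit_appeal -> ~authorize_schedule). Since O(~audit_appeal) holds, K gives O(~authorize_schedule).
Premise 8 is O(~encrypt_transcript -> authorize_schedule); contrapositively O(~authorize_schedule -> encrypt_transcript). Since O(~authorize_schedule) holds, K gives O(encrypt_transcript).
Premise 6 is O(~evacuate -> ~encrypt_transcript); contrapositively O(encrypt_transcript -> evacuate). Since O(encrypt_transcript) holds, K gives O(evacuate).
The contrapositive of premise 7 (O(~tag_asset -> ~evacuate)) is O(evacuate -> tag_asset), and O(evacuate) is already established, so O(tag_asset).
So O(tag_asset) holds — tag_asset is obligatory. None of the other listed options is made obligatory by any chain of premises.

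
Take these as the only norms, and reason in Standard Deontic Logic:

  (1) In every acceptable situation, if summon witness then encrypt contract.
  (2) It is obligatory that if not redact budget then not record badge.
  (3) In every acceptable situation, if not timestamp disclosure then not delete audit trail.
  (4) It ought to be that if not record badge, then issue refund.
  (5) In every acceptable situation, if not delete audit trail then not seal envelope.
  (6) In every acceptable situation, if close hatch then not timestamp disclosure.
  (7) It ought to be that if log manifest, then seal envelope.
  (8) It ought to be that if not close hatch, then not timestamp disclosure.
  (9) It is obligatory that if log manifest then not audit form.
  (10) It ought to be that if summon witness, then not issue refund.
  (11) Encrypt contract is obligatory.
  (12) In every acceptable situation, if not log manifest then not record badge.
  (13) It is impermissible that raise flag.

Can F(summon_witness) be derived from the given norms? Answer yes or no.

Yes

By case analysis on close_hatch: premise 6 gives O(close_hatch → ¬timestamp_disclosure) and premise 8 gives O(¬close_hatch → ¬timestamp_disclosure), so O(¬timestamp_disclosure) either way.
From O(¬timestamp_disclosure) and premise 3, O(¬timestamp_disclosure → ¬delete_audit_trail), we obtain O(¬delete_audit_trail).
Premise 5 is O(¬delete_audit_trail → ¬seal_envelope); since O(¬delete_audit_trail), deontic closure gives O(¬seal_envelope).
Premise 7, O(log_manifest → seal_envelope), contraposes to O(¬seal_envelope → ¬log_manifest); with O(¬seal_envelope) we get O(¬log_manifest).
Premise 12 is O(¬log_manifest → ¬record_badge); since O(¬log_manifest), deontic closure gives O(¬record_badge).
From O(¬record_badge) and premise 4, O(¬record_badge → issue_refund), we obtain O(issue_refund).
Premise 10, O(summon_witness → ¬issue_refund), contraposes to O(issue_refund → ¬summon_witness); with O(issue_refund) we get O(¬summon_witness).
Premises 1, 2, 9, 11, 13 do not contribute to this derivation.
So O(¬summon_witness) holds, i.e. F(summon_witness). The claim follows.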